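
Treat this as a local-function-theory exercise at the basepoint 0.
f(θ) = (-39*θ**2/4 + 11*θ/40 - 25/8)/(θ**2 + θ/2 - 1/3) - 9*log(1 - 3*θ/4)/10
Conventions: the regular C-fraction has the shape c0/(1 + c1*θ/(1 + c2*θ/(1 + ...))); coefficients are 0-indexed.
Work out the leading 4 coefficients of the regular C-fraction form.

Taylor coefficients (expand at 0): a_0 = 75/8, a_1 = 1113/80, a_2 = 4959/64, a_3 = 99639/640.
c0 = a_0 = 75/8. Peel one level at a time: if S = 1 + c*θ/S' with S'(0) = 1, then c is the θ-coefficient of S and S' = c*θ/(S - 1).
S_1 = c0/f = 1 + (-371/250)*θ + (-757843/125000)*θ^2 + ...; c1 = -371/250.
S_2 = c1*θ/(S_1 - 1) = 1 + (-757843/185500)*θ + (43666179/2202256)*θ^2 + ...; c2 = -757843/185500.
S_3 = c2*θ/(S_2 - 1) = 1 + (5458272375/1124639012)*θ + ...; c3 = 5458272375/1124639012.

The regular C-fraction coefficients are [75/8, -371/250, -757843/185500, 5458272375/1124639012].


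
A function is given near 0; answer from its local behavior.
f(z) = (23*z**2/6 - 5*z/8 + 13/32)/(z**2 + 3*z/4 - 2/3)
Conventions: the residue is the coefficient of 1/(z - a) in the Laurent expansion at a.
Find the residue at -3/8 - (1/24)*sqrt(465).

The residue is -7/4 - (1231/11160)*sqrt(465).

The factor z**2 + 3*z/4 - 2/3 splits as (z - a)(z - a') with a = -3/8 - (1/24)*sqrt(465), a' = -3/8 + (1/24)*sqrt(465). At the order-1 pole a set g(z) = (z - a)*f(z) = [23*z**2/6 - 5*z/8 + 13/32] / (z - a').
Simple pole: residue = g(a) at a = -3/8 - (1/24)*sqrt(465), which is -7/4 - (1231/11160)*sqrt(465).


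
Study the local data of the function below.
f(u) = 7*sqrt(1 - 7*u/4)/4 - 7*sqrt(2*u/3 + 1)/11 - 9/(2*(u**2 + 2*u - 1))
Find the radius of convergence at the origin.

Denominator factor (u**2 + 2*u - 1): discriminant 8, real irrational roots -1 + sqrt(2) and -1 - sqrt(2); poles of order 1, moduli -1 + sqrt(2) and 1 + sqrt(2).
Branch term (-7/11)*sqrt(1 - u/(-3/2)): its argument vanishes at u = -3/2, a square-root branch point, modulus 3/2.
Branch term (7/4)*sqrt(1 - u/(4/7)): its argument vanishes at u = 4/7, a square-root branch point, modulus 4/7.
The radius of convergence is the smallest modulus among the singular points: -1 + sqrt(2).

The radius of convergence is -1 + sqrt(2).


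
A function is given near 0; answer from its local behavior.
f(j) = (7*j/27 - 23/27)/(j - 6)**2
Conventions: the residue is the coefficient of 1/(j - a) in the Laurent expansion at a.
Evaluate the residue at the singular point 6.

The residue is 7/27.

At the order-2 pole 6 set g(j) = (j - (6))^2*f(j) = 7*j/27 - 23/27.
Order-2 pole: residue = g'(a); g'(6) = 7/27, so the residue is 7/27.


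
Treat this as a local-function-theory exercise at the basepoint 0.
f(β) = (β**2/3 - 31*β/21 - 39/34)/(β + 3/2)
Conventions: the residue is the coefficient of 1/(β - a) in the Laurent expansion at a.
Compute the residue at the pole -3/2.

The residue is 865/476.

At the order-1 pole -3/2 set g(β) = (β - (-3/2))*f(β) = β**2/3 - 31*β/21 - 39/34.
Simple pole: residue = g(a) at a = -3/2, which is 865/476.


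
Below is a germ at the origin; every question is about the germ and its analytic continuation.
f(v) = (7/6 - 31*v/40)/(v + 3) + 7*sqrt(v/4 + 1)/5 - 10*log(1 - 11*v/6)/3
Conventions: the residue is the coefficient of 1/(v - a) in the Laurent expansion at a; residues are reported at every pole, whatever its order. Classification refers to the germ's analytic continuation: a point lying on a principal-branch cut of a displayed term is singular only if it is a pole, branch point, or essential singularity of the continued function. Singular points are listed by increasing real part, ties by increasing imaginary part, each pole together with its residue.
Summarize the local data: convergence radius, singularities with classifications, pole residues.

Denominator factor (v + 3): pole of order 1 at -3, modulus 3.
Branch term (7/5)*sqrt(1 - v/(-4)): its argument vanishes at v = -4, a square-root branch point, modulus 4.
Branch term (-10/3)*log(1 - v/(6/11)): its argument vanishes at v = 6/11, a logarithmic branch point, modulus 6/11.
The radius of convergence is the smallest modulus among the singular points: 6/11.
The branch terms are analytic at -3 and contribute nothing to the residue; only the rational part matters.
At the order-1 pole -3 set g(v) = (v - (-3))*(rational part) = 7/6 - 31*v/40.
Simple pole: residue = g(a) at a = -3, which is 419/120.
List the singular points by increasing real part (a conjugate pair: the negative imaginary part first).

Radius of convergence at 0: 6/11.
At -4: an algebraic (square-root) branch point.
At -3: a pole of order 1; residue 419/120.
At 6/11: a logarithmic branch point.


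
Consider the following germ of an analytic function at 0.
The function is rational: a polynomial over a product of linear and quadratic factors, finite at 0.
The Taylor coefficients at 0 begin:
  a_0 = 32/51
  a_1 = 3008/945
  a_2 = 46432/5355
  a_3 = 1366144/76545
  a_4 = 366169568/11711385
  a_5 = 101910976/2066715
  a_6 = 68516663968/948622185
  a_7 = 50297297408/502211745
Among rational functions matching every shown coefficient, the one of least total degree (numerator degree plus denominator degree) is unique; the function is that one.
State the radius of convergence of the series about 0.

No rational of total degree below 5 reproduces all 8 coefficients; solving the [1/4] Pade equations on them gives f(ε) = (36*ε/35 + 27/34)/((ε - 9/8)**2*(ε - 1)**2), whose expansion matches every shown term.
Denominator factor (ε - 1)^2: pole of order 2 at 1, modulus 1.
Denominator factor (ε - 9/8)^2: pole of order 2 at 9/8, modulus 9/8.
The radius of convergence is the smallest modulus among the singular points: 1.

The radius of convergence is 1.


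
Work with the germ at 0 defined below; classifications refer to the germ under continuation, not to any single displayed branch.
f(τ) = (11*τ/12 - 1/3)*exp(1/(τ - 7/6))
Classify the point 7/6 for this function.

The exponent 1/(τ - (7/6)) has a pole at 7/6, so exp(1/(τ - (7/6))) takes every nonzero value near it: an essential singularity (not a pole of any order).

The point is an essential singularity.


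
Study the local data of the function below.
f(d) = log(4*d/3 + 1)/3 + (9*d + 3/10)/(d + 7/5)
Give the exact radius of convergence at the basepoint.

Denominator factor (d + 7/5): pole of order 1 at -7/5, modulus 7/5.
Branch term (1/3)*log(1 - d/(-3/4)): its argument vanishes at d = -3/4, a logarithmic branch point, modulus 3/4.
The radius of convergence is the smallest modulus among the singular points: 3/4.

The radius of convergence is 3/4.


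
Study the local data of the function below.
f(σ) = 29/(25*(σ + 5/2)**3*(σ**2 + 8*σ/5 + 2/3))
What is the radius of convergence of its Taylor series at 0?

Denominator factor (σ + 5/2)^3: pole of order 3 at -5/2, modulus 5/2.
Denominator factor (σ**2 + 8*σ/5 + 2/3): discriminant -8/75, complex-conjugate roots (-4/5) + ((1/15)*sqrt(6))*i and (-4/5) - ((1/15)*sqrt(6))*i; poles of order 1, moduli (1/3)*sqrt(6) and (1/3)*sqrt(6).
The radius of convergence is the smallest modulus among the singular points: (1/3)*sqrt(6).

The radius of convergence is (1/3)*sqrt(6).


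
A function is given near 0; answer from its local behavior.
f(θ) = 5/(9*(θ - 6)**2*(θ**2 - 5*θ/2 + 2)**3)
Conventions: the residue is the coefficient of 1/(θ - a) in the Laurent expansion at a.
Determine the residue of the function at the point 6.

The residue is -95/1679046.

At the order-2 pole 6 set g(θ) = (θ - (6))^2*f(θ) = 5/(9*(θ**2 - 5*θ/2 + 2)**3).
Order-2 pole: residue = g'(a); g'(6) = -95/1679046, so the residue is -95/1679046.


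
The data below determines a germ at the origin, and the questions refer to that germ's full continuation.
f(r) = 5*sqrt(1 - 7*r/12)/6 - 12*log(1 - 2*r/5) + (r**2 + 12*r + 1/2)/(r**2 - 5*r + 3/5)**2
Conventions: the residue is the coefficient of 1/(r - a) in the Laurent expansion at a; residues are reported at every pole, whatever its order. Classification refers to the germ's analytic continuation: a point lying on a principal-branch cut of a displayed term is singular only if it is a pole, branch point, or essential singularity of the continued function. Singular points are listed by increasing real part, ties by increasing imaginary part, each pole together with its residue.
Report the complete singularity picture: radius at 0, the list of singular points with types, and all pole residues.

Radius of convergence at 0: 5/2 - (1/10)*sqrt(565).
At 5/2 - (1/10)*sqrt(565): a pole of order 2; residue (311/12769)*sqrt(565).
At 12/7: an algebraic (square-root) branch point.
At 5/2: a logarithmic branch point.
At 5/2 + (1/10)*sqrt(565): a pole of order 2; residue -(311/12769)*sqrt(565).


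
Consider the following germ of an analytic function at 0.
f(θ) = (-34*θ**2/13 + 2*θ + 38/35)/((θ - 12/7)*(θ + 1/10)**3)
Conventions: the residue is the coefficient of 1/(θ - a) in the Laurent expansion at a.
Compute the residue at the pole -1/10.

The residue is 14142800/26628979.

At the order-3 pole -1/10 set g(θ) = (θ - (-1/10))^3*f(θ) = (-34*θ**2/13 + 2*θ + 38/35)/(θ - 12/7).
Order-3 pole: residue = g''(a)/2; g''(-1/10) = 28285600/26628979, so the residue is 14142800/26628979.


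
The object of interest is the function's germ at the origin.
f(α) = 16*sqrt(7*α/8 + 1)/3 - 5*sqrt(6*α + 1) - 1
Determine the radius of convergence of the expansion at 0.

Branch term (16/3)*sqrt(1 - α/(-8/7)): its argument vanishes at α = -8/7, a square-root branch point, modulus 8/7.
Branch term (-5)*sqrt(1 - α/(-1/6)): its argument vanishes at α = -1/6, a square-root branch point, modulus 1/6.
The radius of convergence is the smallest modulus among the singular points: 1/6.

The radius of convergence is 1/6.


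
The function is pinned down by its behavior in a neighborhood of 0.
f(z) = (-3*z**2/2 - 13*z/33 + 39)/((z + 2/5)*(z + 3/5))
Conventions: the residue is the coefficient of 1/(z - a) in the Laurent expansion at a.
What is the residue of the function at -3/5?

At the order-1 pole -3/5 set g(z) = (z - (-3/5))*f(z) = (-3*z**2/2 - 13*z/33 + 39)/(z + 2/5).
Simple pole: residue = g(a) at a = -3/5, which is -21283/110.

The residue is -21283/110.


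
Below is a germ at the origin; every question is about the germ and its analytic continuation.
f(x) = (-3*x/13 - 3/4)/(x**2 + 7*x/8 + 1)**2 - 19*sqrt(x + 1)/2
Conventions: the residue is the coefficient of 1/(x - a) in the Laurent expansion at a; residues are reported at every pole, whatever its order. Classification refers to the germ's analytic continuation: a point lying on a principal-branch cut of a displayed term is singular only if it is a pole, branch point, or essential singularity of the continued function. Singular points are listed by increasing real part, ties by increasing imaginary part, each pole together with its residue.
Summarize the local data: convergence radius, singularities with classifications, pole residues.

Radius of convergence at 0: 1.
At -1: an algebraic (square-root) branch point.
At (-7/16) - ((3/16)*sqrt(23))*i: a pole of order 2; residue -((320/6877)*sqrt(23))*i.
At (-7/16) + ((3/16)*sqrt(23))*i: a pole of order 2; residue ((320/6877)*sqrt(23))*i.

Denominator factor (x**2 + 7*x/8 + 1)^2: discriminant -207/64, complex-conjugate roots (-7/16) + ((3/16)*sqrt(23))*i and (-7/16) - ((3/16)*sqrt(23))*i; poles of order 2, moduli 1 and 1.
Branch term (-19/2)*sqrt(1 - x/(-1)): its argument vanishes at x = -1, a square-root branch point, modulus 1.
The radius of convergence is the smallest modulus among the singular points: 1.
The branch term is analytic at (-7/16) - ((3/16)*sqrt(23))*i and contributes nothing to the residue; only the rational part matters.
The factor x**2 + 7*x/8 + 1 splits as (x - a)(x - a') with a = (-7/16) - ((3/16)*sqrt(23))*i, a' = (-7/16) + ((3/16)*sqrt(23))*i. At the order-2 pole a set g(x) = (x - a)^2*(rational part) = [-3*x/13 - 3/4] / (x - a')^2.
Order-2 pole: residue = g'(a); g'((-7/16) - ((3/16)*sqrt(23))*i) = -((320/6877)*sqrt(23))*i, so the residue is -((320/6877)*sqrt(23))*i.
The branch term is analytic at (-7/16) + ((3/16)*sqrt(23))*i and contributes nothing to the residue; only the rational part matters.
The factor x**2 + 7*x/8 + 1 splits as (x - a)(x - a') with a = (-7/16) + ((3/16)*sqrt(23))*i, a' = (-7/16) - ((3/16)*sqrt(23))*i. At the order-2 pole a set g(x) = (x - a)^2*(rational part) = [-3*x/13 - 3/4] / (x - a')^2.
Order-2 pole: residue = g'(a); g'((-7/16) + ((3/16)*sqrt(23))*i) = ((320/6877)*sqrt(23))*i, so the residue is ((320/6877)*sqrt(23))*i.
List the singular points by increasing real part (a conjugate pair: the negative imaginary part first).


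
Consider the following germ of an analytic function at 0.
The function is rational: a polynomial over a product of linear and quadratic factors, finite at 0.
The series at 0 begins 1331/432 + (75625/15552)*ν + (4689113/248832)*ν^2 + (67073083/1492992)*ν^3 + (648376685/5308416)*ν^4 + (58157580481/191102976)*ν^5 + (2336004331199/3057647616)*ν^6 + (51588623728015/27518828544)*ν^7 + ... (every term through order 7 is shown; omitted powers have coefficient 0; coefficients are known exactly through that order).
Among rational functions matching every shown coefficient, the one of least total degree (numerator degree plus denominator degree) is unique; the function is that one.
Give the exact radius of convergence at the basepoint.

The radius of convergence is -3/8 + (1/88)*sqrt(5313).

No rational of total degree below 5 reproduces all 8 coefficients; solving the [1/4] Pade equations on them gives f(ν) = (11/12 - 29*ν/27)/(ν**2 + 3*ν/4 - 6/11)**2, whose expansion matches every shown term.
Denominator factor (ν**2 + 3*ν/4 - 6/11)^2: discriminant 483/176, real irrational roots -3/8 + (1/88)*sqrt(5313) and -3/8 - (1/88)*sqrt(5313); poles of order 2, moduli -3/8 + (1/88)*sqrt(5313) and 3/8 + (1/88)*sqrt(5313).
The radius of convergence is the smallest modulus among the singular points: -3/8 + (1/88)*sqrt(5313).


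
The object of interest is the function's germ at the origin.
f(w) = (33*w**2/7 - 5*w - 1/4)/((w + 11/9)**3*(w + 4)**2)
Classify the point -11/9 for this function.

The point is a pole of order 3.

The denominator factor w + 11/9 vanishes at -11/9 and appears to the power 3; the numerator there equals 9755/756, nonzero, and no other factor vanishes.
Hence a pole whose order is the multiplicity, 3.


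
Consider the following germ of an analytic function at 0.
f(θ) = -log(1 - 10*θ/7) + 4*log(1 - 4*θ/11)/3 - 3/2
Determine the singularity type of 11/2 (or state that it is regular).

There is no denominator, hence no pole anywhere.
Branch term log(1 - θ/(7/10)): argument at 11/2 is -48/7, nonzero, so 11/2 is not its branch point (a point on a principal cut is still regular for the continued germ).
Branch term log(1 - θ/(11/4)): argument at 11/2 is -1, nonzero, so 11/2 is not its branch point (a point on a principal cut is still regular for the continued germ).
So the germ continues analytically to 11/2.

The point is a regular point.


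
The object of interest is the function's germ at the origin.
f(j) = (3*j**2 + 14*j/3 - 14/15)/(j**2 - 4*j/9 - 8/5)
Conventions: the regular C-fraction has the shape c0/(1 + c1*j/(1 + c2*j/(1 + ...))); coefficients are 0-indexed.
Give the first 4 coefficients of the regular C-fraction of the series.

The regular C-fraction coefficients are [7/12, 95/18, -2921/532, -147339/1553972].

Taylor coefficients (expand at 0): a_0 = 7/12, a_1 = -665/216, a_2 = -5095/7776, a_3 = -121925/69984.
c0 = a_0 = 7/12. Peel one level at a time: if S = 1 + c*j/S' with S'(0) = 1, then c is the j-coefficient of S and S' = c*j/(S - 1).
S_1 = c0/f = 1 + (95/18)*j + (14605/504)*j^2 + ...; c1 = 95/18.
S_2 = c1*j/(S_1 - 1) = 1 + (-2921/532)*j + (-147339/283024)*j^2 + ...; c2 = -2921/532.
S_3 = c2*j/(S_2 - 1) = 1 + (-147339/1553972)*j + ...; c3 = -147339/1553972.


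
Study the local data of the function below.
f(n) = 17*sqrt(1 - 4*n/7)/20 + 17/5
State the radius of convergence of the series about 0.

Branch term (17/20)*sqrt(1 - n/(7/4)): its argument vanishes at n = 7/4, a square-root branch point, modulus 7/4.
The radius of convergence is the smallest modulus among the singular points: 7/4.

The radius of convergence is 7/4.


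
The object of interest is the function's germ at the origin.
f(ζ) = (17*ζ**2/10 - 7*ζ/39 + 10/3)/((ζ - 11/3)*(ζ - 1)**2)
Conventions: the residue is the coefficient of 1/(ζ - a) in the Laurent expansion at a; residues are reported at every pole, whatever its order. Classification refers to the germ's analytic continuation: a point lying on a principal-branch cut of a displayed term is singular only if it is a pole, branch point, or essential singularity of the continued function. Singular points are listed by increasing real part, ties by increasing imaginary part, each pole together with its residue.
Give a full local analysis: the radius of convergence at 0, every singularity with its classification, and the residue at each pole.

Denominator factor (ζ - 11/3): pole of order 1 at 11/3, modulus 11/3.
Denominator factor (ζ - 1)^2: pole of order 2 at 1, modulus 1.
The radius of convergence is the smallest modulus among the singular points: 1.
At the order-2 pole 1 set g(ζ) = (ζ - (1))^2*f(ζ) = (17*ζ**2/10 - 7*ζ/39 + 10/3)/(ζ - 11/3).
Order-2 pole: residue = g'(a); g'(1) = -15727/8320, so the residue is -15727/8320.
At the order-1 pole 11/3 set g(ζ) = (ζ - (11/3))*f(ζ) = (17*ζ**2/10 - 7*ζ/39 + 10/3)/(ζ - 1)**2.
Simple pole: residue = g(a) at a = 11/3, which is 29871/8320.
List the singular points by increasing real part (a conjugate pair: the negative imaginary part first).

Radius of convergence at 0: 1.
At 1: a pole of order 2; residue -15727/8320.
At 11/3: a pole of order 1; residue 29871/8320.


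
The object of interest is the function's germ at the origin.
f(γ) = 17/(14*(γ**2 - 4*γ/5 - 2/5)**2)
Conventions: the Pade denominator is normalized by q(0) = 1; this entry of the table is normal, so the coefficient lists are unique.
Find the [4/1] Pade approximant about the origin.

The Pade approximant has numerator coefficients [425/56, -323/70, 7293/280, -4607/140, 71791/1120]; denominator coefficients [1, 424/125].

Taylor coefficients needed (expand at 0): a_0 = 425/56, a_1 = -425/14, a_2 = 7225/56, a_3 = -13175/28, a_4 = 53125/32, a_5 = -22525/4.
Write the denominator as Q(γ) = 1 + q1*γ. Requiring Q*f - P = O(γ^6) with deg P <= 4 kills the coefficients of γ^5..γ^5 in Q*f:
  γ^5: a_5 + q1*a_4 = 0, i.e. -22525/4 + (53125/32)*q1 = 0.
Solving this linear system: q1 = 424/125.
The numerator is Q*f truncated at degree 4: P0 = a_0 = 425/56; P1 = a_1 + q1*a_0 = -323/70; P2 = a_2 + q1*a_1 = 7293/280; P3 = a_3 + q1*a_2 = -4607/140; P4 = a_4 + q1*a_3 = 71791/1120.


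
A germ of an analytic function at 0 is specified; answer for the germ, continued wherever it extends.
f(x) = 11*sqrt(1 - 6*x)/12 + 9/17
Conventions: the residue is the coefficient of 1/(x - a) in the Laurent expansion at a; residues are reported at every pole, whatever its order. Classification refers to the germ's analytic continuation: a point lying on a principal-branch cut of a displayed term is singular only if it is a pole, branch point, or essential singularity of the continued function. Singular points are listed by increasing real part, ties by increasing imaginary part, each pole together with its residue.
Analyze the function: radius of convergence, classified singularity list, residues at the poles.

Branch term (11/12)*sqrt(1 - x/(1/6)): its argument vanishes at x = 1/6, a square-root branch point, modulus 1/6.
The radius of convergence is the smallest modulus among the singular points: 1/6.

Radius of convergence at 0: 1/6.
At 1/6: an algebraic (square-root) branch point.


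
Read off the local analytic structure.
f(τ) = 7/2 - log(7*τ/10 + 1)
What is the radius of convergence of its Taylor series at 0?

The radius of convergence is 10/7.

Branch term (-1)*log(1 - τ/(-10/7)): its argument vanishes at τ = -10/7, a logarithmic branch point, modulus 10/7.
The radius of convergence is the smallest modulus among the singular points: 10/7.


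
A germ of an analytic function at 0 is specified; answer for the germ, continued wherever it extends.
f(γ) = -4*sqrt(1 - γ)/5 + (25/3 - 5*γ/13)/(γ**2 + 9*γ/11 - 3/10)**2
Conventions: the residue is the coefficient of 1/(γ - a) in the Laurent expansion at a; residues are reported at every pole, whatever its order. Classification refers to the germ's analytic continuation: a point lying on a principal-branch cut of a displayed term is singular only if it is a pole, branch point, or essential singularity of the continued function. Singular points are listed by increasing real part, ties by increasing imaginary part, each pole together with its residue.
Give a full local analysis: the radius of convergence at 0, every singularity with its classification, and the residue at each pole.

Denominator factor (γ**2 + 9*γ/11 - 3/10)^2: discriminant 1131/605, real irrational roots -9/22 + (1/110)*sqrt(5655) and -9/22 - (1/110)*sqrt(5655); poles of order 2, moduli -9/22 + (1/110)*sqrt(5655) and 9/22 + (1/110)*sqrt(5655).
Branch term (-4/5)*sqrt(1 - γ/(1)): its argument vanishes at γ = 1, a square-root branch point, modulus 1.
The radius of convergence is the smallest modulus among the singular points: -9/22 + (1/110)*sqrt(5655).
The branch term is analytic at -9/22 - (1/110)*sqrt(5655) and contributes nothing to the residue; only the rational part matters.
The factor γ**2 + 9*γ/11 - 3/10 splits as (γ - a)(γ - a') with a = -9/22 - (1/110)*sqrt(5655), a' = -9/22 + (1/110)*sqrt(5655). At the order-2 pole a set g(γ) = (γ - a)^2*(rational part) = [25/3 - 5*γ/13] / (γ - a')^2.
Order-2 pole: residue = g'(a); g'(-9/22 - (1/110)*sqrt(5655)) = (4407425/49887279)*sqrt(5655), so the residue is (4407425/49887279)*sqrt(5655).
The branch term is analytic at -9/22 + (1/110)*sqrt(5655) and contributes nothing to the residue; only the rational part matters.
The factor γ**2 + 9*γ/11 - 3/10 splits as (γ - a)(γ - a') with a = -9/22 + (1/110)*sqrt(5655), a' = -9/22 - (1/110)*sqrt(5655). At the order-2 pole a set g(γ) = (γ - a)^2*(rational part) = [25/3 - 5*γ/13] / (γ - a')^2.
Order-2 pole: residue = g'(a); g'(-9/22 + (1/110)*sqrt(5655)) = -(4407425/49887279)*sqrt(5655), so the residue is -(4407425/49887279)*sqrt(5655).
List the singular points by increasing real part (a conjugate pair: the negative imaginary part first).

Radius of convergence at 0: -9/22 + (1/110)*sqrt(5655).
At -9/22 - (1/110)*sqrt(5655): a pole of order 2; residue (4407425/49887279)*sqrt(5655).
At -9/22 + (1/110)*sqrt(5655): a pole of order 2; residue -(4407425/49887279)*sqrt(5655).
At 1: an algebraic (square-root) branch point.


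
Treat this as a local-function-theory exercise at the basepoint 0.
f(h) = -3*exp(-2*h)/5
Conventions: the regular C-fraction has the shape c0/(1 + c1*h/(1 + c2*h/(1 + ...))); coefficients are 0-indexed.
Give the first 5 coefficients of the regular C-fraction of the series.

The regular C-fraction coefficients are [-3/5, 2, -1, 1/3, -1/3].

Taylor coefficients (expand at 0): a_0 = -3/5, a_1 = 6/5, a_2 = -6/5, a_3 = 4/5, a_4 = -2/5.
c0 = a_0 = -3/5. Peel one level at a time: if S = 1 + c*h/S' with S'(0) = 1, then c is the h-coefficient of S and S' = c*h/(S - 1).
S_1 = c0/f = 1 + (2)*h + (2)*h^2 + ...; c1 = 2.
S_2 = c1*h/(S_1 - 1) = 1 + (-1)*h + (1/3)*h^2 + ...; c2 = -1.
S_3 = c2*h/(S_2 - 1) = 1 + (1/3)*h + (1/9)*h^2 + ...; c3 = 1/3.
S_4 = c3*h/(S_3 - 1) = 1 + (-1/3)*h + ...; c4 = -1/3.


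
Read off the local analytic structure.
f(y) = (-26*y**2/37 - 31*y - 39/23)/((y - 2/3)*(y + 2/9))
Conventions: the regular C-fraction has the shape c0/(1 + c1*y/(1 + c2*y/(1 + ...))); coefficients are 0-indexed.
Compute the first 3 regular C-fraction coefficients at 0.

The regular C-fraction coefficients are [1053/92, -596/39, 61279537/3440112].

Taylor coefficients (expand at 0): a_0 = 1053/92, a_1 = 4023/23, a_2 = -6028317/13616.
c0 = a_0 = 1053/92. Peel one level at a time: if S = 1 + c*y/S' with S'(0) = 1, then c is the y-coefficient of S and S' = c*y/(S - 1).
S_1 = c0/f = 1 + (-596/39)*y + (61279537/225108)*y^2 + ...; c1 = -596/39.
S_2 = c1*y/(S_1 - 1) = 1 + (61279537/3440112)*y + ...; c2 = 61279537/3440112.


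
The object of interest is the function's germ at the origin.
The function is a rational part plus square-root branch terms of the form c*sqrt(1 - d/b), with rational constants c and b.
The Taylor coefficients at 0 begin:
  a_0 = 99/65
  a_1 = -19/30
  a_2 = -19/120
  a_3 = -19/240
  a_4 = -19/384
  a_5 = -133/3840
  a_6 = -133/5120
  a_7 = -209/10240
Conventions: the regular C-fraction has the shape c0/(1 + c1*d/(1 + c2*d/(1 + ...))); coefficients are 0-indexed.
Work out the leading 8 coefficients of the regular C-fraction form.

The regular C-fraction coefficients are [99/65, 247/594, -791/1188, -297/3164, -1285/3164, -791/5140, -1779/5140, -1285/7116].

Taylor coefficients (read off): a_0 = 99/65, a_1 = -19/30, a_2 = -19/120, a_3 = -19/240, a_4 = -19/384, a_5 = -133/3840, a_6 = -133/5120, a_7 = -209/10240.
c0 = a_0 = 99/65. Peel one level at a time: if S = 1 + c*d/S' with S'(0) = 1, then c is the d-coefficient of S and S' = c*d/(S - 1).
S_1 = c0/f = 1 + (247/594)*d + (195377/705672)*d^2 + ...; c1 = 247/594.
S_2 = c1*d/(S_1 - 1) = 1 + (-791/1188)*d + (-1/16)*d^2 + ...; c2 = -791/1188.
S_3 = c2*d/(S_2 - 1) = 1 + (-297/3164)*d + (-381645/10010896)*d^2 + ...; c3 = -297/3164.
S_4 = c3*d/(S_3 - 1) = 1 + (-1285/3164)*d + (-1/16)*d^2 + ...; c4 = -1285/3164.
S_5 = c4*d/(S_4 - 1) = 1 + (-791/5140)*d + (-1407189/26419600)*d^2 + ...; c5 = -791/5140.
S_6 = c5*d/(S_5 - 1) = 1 + (-1779/5140)*d + (-1/16)*d^2 + ...; c6 = -1779/5140.
S_7 = c6*d/(S_6 - 1) = 1 + (-1285/7116)*d + ...; c7 = -1285/7116.


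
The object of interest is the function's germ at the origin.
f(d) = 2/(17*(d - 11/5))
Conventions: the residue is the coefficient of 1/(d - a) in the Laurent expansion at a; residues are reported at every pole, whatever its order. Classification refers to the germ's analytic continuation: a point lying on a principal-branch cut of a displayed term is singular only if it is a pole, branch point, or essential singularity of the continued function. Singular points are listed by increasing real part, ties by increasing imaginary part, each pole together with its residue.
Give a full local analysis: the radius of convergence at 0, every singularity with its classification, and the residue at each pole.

Denominator factor (d - 11/5): pole of order 1 at 11/5, modulus 11/5.
The radius of convergence is the smallest modulus among the singular points: 11/5.
At the order-1 pole 11/5 set g(d) = (d - (11/5))*f(d) = 2/17.
Simple pole: residue = g(a) at a = 11/5, which is 2/17.

Radius of convergence at 0: 11/5.
At 11/5: a pole of order 1; residue 2/17.


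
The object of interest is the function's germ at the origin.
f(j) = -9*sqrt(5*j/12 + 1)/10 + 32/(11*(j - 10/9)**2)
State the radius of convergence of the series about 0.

Denominator factor (j - 10/9)^2: pole of order 2 at 10/9, modulus 10/9.
Branch term (-9/10)*sqrt(1 - j/(-12/5)): its argument vanishes at j = -12/5, a square-root branch point, modulus 12/5.
The radius of convergence is the smallest modulus among the singular points: 10/9.

The radius of convergence is 10/9.


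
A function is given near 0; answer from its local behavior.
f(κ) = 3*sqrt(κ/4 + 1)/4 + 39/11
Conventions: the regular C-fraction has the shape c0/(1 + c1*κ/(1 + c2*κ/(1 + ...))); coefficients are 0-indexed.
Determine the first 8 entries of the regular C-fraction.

Taylor coefficients (expand at 0): a_0 = 189/44, a_1 = 3/32, a_2 = -3/512, a_3 = 3/4096, a_4 = -15/131072, a_5 = 21/1048576, a_6 = -63/16777216, a_7 = 99/134217728.
c0 = a_0 = 189/44. Peel one level at a time: if S = 1 + c*κ/S' with S'(0) = 1, then c is the κ-coefficient of S and S' = c*κ/(S - 1).
S_1 = c0/f = 1 + (-11/504)*κ + (935/508032)*κ^2 + ...; c1 = -11/504.
S_2 = c1*κ/(S_1 - 1) = 1 + (85/1008)*κ + (-1/256)*κ^2 + ...; c2 = 85/1008.
S_3 = c2*κ/(S_2 - 1) = 1 + (63/1360)*κ + (-6741/1849600)*κ^2 + ...; c3 = 63/1360.
S_4 = c3*κ/(S_3 - 1) = 1 + (107/1360)*κ + (-1/256)*κ^2 + ...; c4 = 107/1360.
S_5 = c4*κ/(S_4 - 1) = 1 + (85/1712)*κ + (-10965/2930944)*κ^2 + ...; c5 = 85/1712.
S_6 = c5*κ/(S_5 - 1) = 1 + (129/1712)*κ + (-1/256)*κ^2 + ...; c6 = 129/1712.
S_7 = c6*κ/(S_6 - 1) = 1 + (107/2064)*κ + ...; c7 = 107/2064.

The regular C-fraction coefficients are [189/44, -11/504, 85/1008, 63/1360, 107/1360, 85/1712, 129/1712, 107/2064].


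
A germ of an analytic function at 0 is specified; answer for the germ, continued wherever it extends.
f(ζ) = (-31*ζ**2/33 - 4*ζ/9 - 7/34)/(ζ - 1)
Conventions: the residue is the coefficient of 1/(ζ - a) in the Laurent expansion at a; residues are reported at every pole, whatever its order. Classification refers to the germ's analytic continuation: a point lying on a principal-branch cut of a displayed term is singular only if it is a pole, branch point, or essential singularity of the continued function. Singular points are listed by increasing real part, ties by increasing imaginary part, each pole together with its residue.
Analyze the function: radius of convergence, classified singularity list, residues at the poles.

Radius of convergence at 0: 1.
At 1: a pole of order 1; residue -5351/3366.

Denominator factor (ζ - 1): pole of order 1 at 1, modulus 1.
The radius of convergence is the smallest modulus among the singular points: 1.
At the order-1 pole 1 set g(ζ) = (ζ - (1))*f(ζ) = -31*ζ**2/33 - 4*ζ/9 - 7/34.
Simple pole: residue = g(a) at a = 1, which is -5351/3366.


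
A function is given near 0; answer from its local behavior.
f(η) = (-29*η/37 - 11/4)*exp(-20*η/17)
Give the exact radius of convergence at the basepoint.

The factor exp(-20*η/17) is entire and contributes no finite singular point.
The polynomial part has no poles.
No finite singular points: the Taylor series at 0 converges everywhere.

The radius of convergence is infinite.


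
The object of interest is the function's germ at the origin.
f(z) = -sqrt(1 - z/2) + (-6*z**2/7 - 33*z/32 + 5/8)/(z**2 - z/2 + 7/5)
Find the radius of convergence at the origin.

The radius of convergence is (1/5)*sqrt(35).

Denominator factor (z**2 - z/2 + 7/5): discriminant -107/20, complex-conjugate roots (1/4) + ((1/20)*sqrt(535))*i and (1/4) - ((1/20)*sqrt(535))*i; poles of order 1, moduli (1/5)*sqrt(35) and (1/5)*sqrt(35).
Branch term (-1)*sqrt(1 - z/(2)): its argument vanishes at z = 2, a square-root branch point, modulus 2.
The radius of convergence is the smallest modulus among the singular points: (1/5)*sqrt(35).


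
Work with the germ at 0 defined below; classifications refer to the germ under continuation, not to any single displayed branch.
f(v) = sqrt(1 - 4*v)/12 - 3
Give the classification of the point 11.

There is no denominator, hence no pole anywhere.
Branch term sqrt(1 - v/(1/4)): argument at 11 is -43, nonzero, so 11 is not its branch point (a point on a principal cut is still regular for the continued germ).
So the germ continues analytically to 11.

The point is a regular point.


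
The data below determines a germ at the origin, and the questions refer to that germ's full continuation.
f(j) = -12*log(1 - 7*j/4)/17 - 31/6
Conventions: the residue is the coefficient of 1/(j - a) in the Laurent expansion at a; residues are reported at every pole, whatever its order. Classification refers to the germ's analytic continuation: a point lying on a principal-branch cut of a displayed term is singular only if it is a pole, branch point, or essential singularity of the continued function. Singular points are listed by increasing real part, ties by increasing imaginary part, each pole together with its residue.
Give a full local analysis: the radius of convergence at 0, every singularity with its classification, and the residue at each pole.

Radius of convergence at 0: 4/7.
At 4/7: a logarithmic branch point.

Branch term (-12/17)*log(1 - j/(4/7)): its argument vanishes at j = 4/7, a logarithmic branch point, modulus 4/7.
The radius of convergence is the smallest modulus among the singular points: 4/7.


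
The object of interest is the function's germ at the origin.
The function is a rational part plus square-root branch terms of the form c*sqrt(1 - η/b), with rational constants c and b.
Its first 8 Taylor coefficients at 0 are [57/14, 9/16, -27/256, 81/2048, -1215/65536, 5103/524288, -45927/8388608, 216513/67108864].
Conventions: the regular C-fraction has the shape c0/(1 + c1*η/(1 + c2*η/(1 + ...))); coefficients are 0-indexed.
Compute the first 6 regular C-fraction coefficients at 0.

The regular C-fraction coefficients are [57/14, -21/152, 99/304, 19/176, 47/176, 99/752].

Taylor coefficients (read off): a_0 = 57/14, a_1 = 9/16, a_2 = -27/256, a_3 = 81/2048, a_4 = -1215/65536, a_5 = 5103/524288.
c0 = a_0 = 57/14. Peel one level at a time: if S = 1 + c*η/S' with S'(0) = 1, then c is the η-coefficient of S and S' = c*η/(S - 1).
S_1 = c0/f = 1 + (-21/152)*η + (2079/46208)*η^2 + ...; c1 = -21/152.
S_2 = c1*η/(S_1 - 1) = 1 + (99/304)*η + (-9/256)*η^2 + ...; c2 = 99/304.
S_3 = c2*η/(S_2 - 1) = 1 + (19/176)*η + (-893/30976)*η^2 + ...; c3 = 19/176.
S_4 = c3*η/(S_3 - 1) = 1 + (47/176)*η + (-9/256)*η^2 + ...; c4 = 47/176.
S_5 = c4*η/(S_4 - 1) = 1 + (99/752)*η + ...; c5 = 99/752.


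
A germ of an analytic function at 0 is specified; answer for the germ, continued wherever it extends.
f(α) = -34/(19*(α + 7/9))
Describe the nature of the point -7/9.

The point is a pole of order 1.

The denominator factor α + 7/9 vanishes at -7/9 and appears to the power 1; the numerator there equals -34/19, nonzero, and no other factor vanishes.
Hence a pole whose order is the multiplicity, 1.


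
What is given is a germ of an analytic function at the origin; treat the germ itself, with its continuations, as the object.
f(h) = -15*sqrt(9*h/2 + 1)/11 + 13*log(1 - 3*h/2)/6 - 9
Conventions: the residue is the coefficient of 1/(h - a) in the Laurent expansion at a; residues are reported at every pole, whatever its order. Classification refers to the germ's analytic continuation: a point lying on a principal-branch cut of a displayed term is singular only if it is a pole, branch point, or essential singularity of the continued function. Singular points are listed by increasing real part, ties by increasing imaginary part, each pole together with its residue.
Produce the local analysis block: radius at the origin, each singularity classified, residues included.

Radius of convergence at 0: 2/9.
At -2/9: an algebraic (square-root) branch point.
At 2/3: a logarithmic branch point.

Branch term (13/6)*log(1 - h/(2/3)): its argument vanishes at h = 2/3, a logarithmic branch point, modulus 2/3.
Branch term (-15/11)*sqrt(1 - h/(-2/9)): its argument vanishes at h = -2/9, a square-root branch point, modulus 2/9.
The radius of convergence is the smallest modulus among the singular points: 2/9.
List the singular points by increasing real part (a conjugate pair: the negative imaginary part first).


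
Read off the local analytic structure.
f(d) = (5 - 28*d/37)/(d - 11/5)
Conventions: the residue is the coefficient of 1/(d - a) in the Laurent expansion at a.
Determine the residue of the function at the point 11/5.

The residue is 617/185.

At the order-1 pole 11/5 set g(d) = (d - (11/5))*f(d) = 5 - 28*d/37.
Simple pole: residue = g(a) at a = 11/5, which is 617/185.


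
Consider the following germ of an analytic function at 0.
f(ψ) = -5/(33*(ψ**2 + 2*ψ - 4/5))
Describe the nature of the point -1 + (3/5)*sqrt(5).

The denominator factor ψ**2 + 2*ψ - 4/5 vanishes at -1 + (3/5)*sqrt(5) and appears to the power 1; the numerator there equals -5/33, nonzero, and no other factor vanishes.
Hence a pole whose order is the multiplicity, 1.

The point is a pole of order 1.


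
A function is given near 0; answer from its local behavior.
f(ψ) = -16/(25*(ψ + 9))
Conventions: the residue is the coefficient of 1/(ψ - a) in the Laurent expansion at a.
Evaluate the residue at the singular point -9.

The residue is -16/25.

At the order-1 pole -9 set g(ψ) = (ψ - (-9))*f(ψ) = -16/25.
Simple pole: residue = g(a) at a = -9, which is -16/25.


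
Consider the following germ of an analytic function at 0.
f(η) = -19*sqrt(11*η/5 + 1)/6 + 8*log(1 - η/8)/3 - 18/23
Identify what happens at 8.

The point is a logarithmic branch point.

The term (8/3)*log(1 - η/(8)) has argument 1 - 8/(8) = 0 at 8: a logarithmic (infinitely-sheeted) branch point; the remaining terms are analytic or single-valued there.


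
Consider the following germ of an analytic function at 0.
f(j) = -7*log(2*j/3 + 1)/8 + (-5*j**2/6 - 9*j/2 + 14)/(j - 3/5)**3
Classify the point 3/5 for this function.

The point is a pole of order 3.

The denominator factor j - 3/5 vanishes at 3/5 and appears to the power 3; the numerator there equals 11, nonzero, and no other factor vanishes.
The branch terms are analytic at this point.
Hence a pole whose order is the multiplicity, 3.


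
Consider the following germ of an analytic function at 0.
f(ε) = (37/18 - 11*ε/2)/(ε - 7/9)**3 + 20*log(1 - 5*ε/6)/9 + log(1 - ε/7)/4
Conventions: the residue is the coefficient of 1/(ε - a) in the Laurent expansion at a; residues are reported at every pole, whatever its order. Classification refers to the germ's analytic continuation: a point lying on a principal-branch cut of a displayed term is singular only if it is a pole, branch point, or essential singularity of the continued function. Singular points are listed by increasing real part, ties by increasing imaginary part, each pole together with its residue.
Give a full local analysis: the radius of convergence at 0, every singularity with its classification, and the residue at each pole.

Denominator factor (ε - 7/9)^3: pole of order 3 at 7/9, modulus 7/9.
Branch term (20/9)*log(1 - ε/(6/5)): its argument vanishes at ε = 6/5, a logarithmic branch point, modulus 6/5.
Branch term (1/4)*log(1 - ε/(7)): its argument vanishes at ε = 7, a logarithmic branch point, modulus 7.
The radius of convergence is the smallest modulus among the singular points: 7/9.
The branch terms are analytic at 7/9 and contribute nothing to the residue; only the rational part matters.
At the order-3 pole 7/9 set g(ε) = (ε - (7/9))^3*(rational part) = 37/18 - 11*ε/2.
Order-3 pole: residue = g''(a)/2; g''(7/9) = 0, so the residue is 0.
List the singular points by increasing real part (a conjugate pair: the negative imaginary part first).

Radius of convergence at 0: 7/9.
At 7/9: a pole of order 3; residue 0.
At 6/5: a logarithmic branch point.
At 7: a logarithmic branch point.


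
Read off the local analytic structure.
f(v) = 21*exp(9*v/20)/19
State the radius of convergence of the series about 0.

The radius of convergence is infinite.

The factor exp(9*v/20) is entire and contributes no finite singular point.
The polynomial part has no poles.
No finite singular points: the Taylor series at 0 converges everywhere.


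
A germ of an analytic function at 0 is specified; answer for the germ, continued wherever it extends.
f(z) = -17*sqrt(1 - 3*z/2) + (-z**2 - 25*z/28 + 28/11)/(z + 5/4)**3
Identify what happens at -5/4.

The denominator factor z + 5/4 vanishes at -5/4 and appears to the power 3; the numerator there equals 1293/616, nonzero, and no other factor vanishes.
The branch terms are analytic at this point.
Hence a pole whose order is the multiplicity, 3.

The point is a pole of order 3.


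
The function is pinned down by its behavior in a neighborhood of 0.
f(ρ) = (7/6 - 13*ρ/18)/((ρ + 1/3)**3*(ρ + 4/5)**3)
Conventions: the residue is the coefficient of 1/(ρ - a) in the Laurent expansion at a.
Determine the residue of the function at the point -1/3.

The residue is 14360625/33614.

At the order-3 pole -1/3 set g(ρ) = (ρ - (-1/3))^3*f(ρ) = (7/6 - 13*ρ/18)/(ρ + 4/5)**3.
Order-3 pole: residue = g''(a)/2; g''(-1/3) = 14360625/16807, so the residue is 14360625/33614.


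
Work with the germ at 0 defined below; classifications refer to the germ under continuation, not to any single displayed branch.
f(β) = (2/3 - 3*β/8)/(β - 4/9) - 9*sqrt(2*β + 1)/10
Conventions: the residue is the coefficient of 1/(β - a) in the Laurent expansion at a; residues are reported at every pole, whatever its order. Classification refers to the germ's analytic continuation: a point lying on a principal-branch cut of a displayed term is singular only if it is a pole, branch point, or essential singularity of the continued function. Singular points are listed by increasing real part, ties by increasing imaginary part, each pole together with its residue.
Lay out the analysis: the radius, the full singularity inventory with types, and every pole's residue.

Radius of convergence at 0: 4/9.
At -1/2: an algebraic (square-root) branch point.
At 4/9: a pole of order 1; residue 1/2.

Denominator factor (β - 4/9): pole of order 1 at 4/9, modulus 4/9.
Branch term (-9/10)*sqrt(1 - β/(-1/2)): its argument vanishes at β = -1/2, a square-root branch point, modulus 1/2.
The radius of convergence is the smallest modulus among the singular points: 4/9.
The branch term is analytic at 4/9 and contributes nothing to the residue; only the rational part matters.
At the order-1 pole 4/9 set g(β) = (β - (4/9))*(rational part) = 2/3 - 3*β/8.
Simple pole: residue = g(a) at a = 4/9, which is 1/2.
List the singular points by increasing real part (a conjugate pair: the negative imaginary part first).
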